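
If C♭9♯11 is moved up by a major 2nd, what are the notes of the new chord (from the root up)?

Transposed root: Cb → Db (major 2nd up). So we spell Db dominant ninth sharp eleven:
Db — root
F — major 3rd
Ab — perfect 5th
Cb — minor 7th
Eb — major 9th
G — augmented 11th

Db, F, Ab, Cb, Eb, G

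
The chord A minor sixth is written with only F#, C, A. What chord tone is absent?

E

The full A minor sixth chord is A, C, E, F#.
Comparing with the voicing, the perfect 5th (5th) — E — is absent.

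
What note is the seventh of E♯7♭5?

D♯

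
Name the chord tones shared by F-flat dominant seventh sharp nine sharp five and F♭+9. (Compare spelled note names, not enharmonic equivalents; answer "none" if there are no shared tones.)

Fb Ab C Ebb

F-flat dominant seventh sharp nine sharp five = Fb, Ab, C, Ebb, G.
F♭+9 = Fb, Ab, C, Ebb, Gb.
Shared: Fb, Ab, C, Ebb.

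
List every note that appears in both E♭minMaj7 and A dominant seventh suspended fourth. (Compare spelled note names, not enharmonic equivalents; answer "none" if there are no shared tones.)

D

E♭minMaj7: Eb Gb Bb D
A dominant seventh suspended fourth: A D E G
Common to both → D.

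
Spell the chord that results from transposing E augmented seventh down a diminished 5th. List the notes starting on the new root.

A diminished 5th down from E is A-sharp, so the new chord is A-sharp augmented seventh.
root → A-sharp
3rd (major 3rd) → C-double-sharp
5th (augmented 5th) → E-double-sharp
7th (minor 7th) → G-sharp

A-sharp – C-double-sharp – E-double-sharp – G-sharp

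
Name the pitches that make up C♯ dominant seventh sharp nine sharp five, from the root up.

C#, E#, G##, B, D##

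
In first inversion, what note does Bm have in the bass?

D

Bm in root position is B–D–F♯.
First inversion places the third in the bass, which is D.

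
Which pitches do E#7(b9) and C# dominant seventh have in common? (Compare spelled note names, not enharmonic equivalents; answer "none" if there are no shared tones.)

E#7(b9): E# G## B# D# F#
C# dominant seventh: C# E# G# B
Common to both → E#.

E#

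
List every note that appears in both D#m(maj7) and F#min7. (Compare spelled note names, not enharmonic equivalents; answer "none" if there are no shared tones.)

D#m(maj7) = D#, F#, A#, C##.
F#min7 = F#, A, C#, E.
Shared: F#.

F#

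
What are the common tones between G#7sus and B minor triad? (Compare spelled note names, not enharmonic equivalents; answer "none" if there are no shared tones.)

F#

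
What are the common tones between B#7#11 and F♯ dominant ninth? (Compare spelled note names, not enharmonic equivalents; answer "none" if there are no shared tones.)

B#7#11: B# D## F## A# E##
F♯ dominant ninth: F# A# C# E G#
Common to both → A#.

A#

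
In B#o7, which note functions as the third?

Root of B#o7 = B#. The 3rd is a minor 3rd: B# up a minor 3rd → D#.

D#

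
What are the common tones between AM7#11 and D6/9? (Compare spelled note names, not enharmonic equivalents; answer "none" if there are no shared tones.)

A, E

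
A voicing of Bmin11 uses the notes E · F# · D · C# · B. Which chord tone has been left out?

A

The full Bmin11 chord is B, D, F#, A, C#, E.
Comparing with the voicing, the minor 7th (7th) — A — is absent.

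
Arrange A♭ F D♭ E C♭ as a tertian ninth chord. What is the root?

Stacking in thirds gives D♭ – F – A♭ – C♭ – E, so D♭ is the root — D♭ dominant seventh sharp nine.

D♭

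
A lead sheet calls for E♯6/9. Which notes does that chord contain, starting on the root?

E#  G##  B#  C##  F##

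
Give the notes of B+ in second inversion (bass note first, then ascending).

B+ = B–D#–F##; second inversion → fifth (F##) lowest.

F## – B – D#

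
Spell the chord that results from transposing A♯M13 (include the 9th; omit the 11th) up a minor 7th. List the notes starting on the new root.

A minor 7th up from A# is G#, so the new chord is G# major thirteenth.
Root: G#
Major 3rd (3rd): B#
Perfect 5th (5th): D#
Major 7th (7th): F##
Major 9th (9th): A#
Major 13th (13th): E#

G#, B#, D#, F##, A#, E#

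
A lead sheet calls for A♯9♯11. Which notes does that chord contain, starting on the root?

A♯9♯11 is a dominant ninth sharp eleven built on A♯.
A♯ — root
C𝄪 — major 3rd
E♯ — perfect 5th
G♯ — minor 7th
B♯ — major 9th
D𝄪 — augmented 11th

A♯ C𝄪 E♯ G♯ B♯ D𝄪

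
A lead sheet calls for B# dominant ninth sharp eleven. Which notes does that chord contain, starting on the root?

B# dominant ninth sharp eleven is a dominant ninth sharp eleven built on B#.
B# — root
D## — major 3rd
F## — perfect 5th
A# — minor 7th
C## — major 9th
E## — augmented 11th

B#, D##, F##, A#, C##, E##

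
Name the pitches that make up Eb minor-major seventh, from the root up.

Eb, Gb, Bb, D

Eb minor-major seventh is a minor-major seventh built on Eb.
root → Eb
3rd (minor 3rd) → Gb
5th (perfect 5th) → Bb
7th (major 7th) → D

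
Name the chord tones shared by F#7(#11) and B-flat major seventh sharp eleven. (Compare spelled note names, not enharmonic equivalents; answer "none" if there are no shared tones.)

F#7(#11) = F#, A#, C#, E, B#.
B-flat major seventh sharp eleven = Bb, D, F, A, E.
Shared: E.

E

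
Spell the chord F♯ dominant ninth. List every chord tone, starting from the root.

F♯ dominant ninth: dominant ninth on F♯.
root → F♯
3rd (major 3rd) → A♯
5th (perfect 5th) → C♯
7th (minor 7th) → E
9th (major 9th) → G♯

F♯ A♯ C♯ E G♯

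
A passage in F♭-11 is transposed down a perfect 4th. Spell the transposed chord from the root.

A perfect 4th down from Fb is Cb, so the new chord is Cb minor eleventh.
Cb — root
Ebb — minor 3rd
Gb — perfect 5th
Bbb — minor 7th
Db — major 9th
Fb — perfect 11th

Cb – Ebb – Gb – Bbb – Db – Fb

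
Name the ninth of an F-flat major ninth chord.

G-flat

F-flat major ninth is built on F-flat; its 9th is a major 9th above the root.
A second above F uses the letter G, and the major 9th above F-flat is G-flat.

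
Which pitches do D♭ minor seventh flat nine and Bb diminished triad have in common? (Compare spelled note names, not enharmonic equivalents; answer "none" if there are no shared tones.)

D-flat F-flat

D♭ minor seventh flat nine: D-flat F-flat A-flat C-flat E-double-flat
Bb diminished triad: B-flat D-flat F-flat
Common to both → D-flat, F-flat.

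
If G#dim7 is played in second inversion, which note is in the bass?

G#dim7 in root position is G♯–B–D–F.
Second inversion places the fifth in the bass, which is D.

D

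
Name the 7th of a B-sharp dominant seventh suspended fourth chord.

Root of B-sharp dominant seventh suspended fourth = B#. The 7th is a minor 7th: B# up a minor 7th → A#.

A#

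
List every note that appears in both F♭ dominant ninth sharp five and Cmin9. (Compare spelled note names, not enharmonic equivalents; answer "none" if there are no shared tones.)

C

F♭ dominant ninth sharp five: Fb Ab C Ebb Gb
Cmin9: C Eb G Bb D
Common to both → C.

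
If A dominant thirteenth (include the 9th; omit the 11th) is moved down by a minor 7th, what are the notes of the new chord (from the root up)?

B  D-sharp  F-sharp  A  C-sharp  G-sharp

A down a minor 7th → B. New chord: B dominant thirteenth.
B — root
D-sharp — major 3rd
F-sharp — perfect 5th
A — minor 7th
C-sharp — major 9th
G-sharp — major 13th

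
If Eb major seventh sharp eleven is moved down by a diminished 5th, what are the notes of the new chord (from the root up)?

Eb down a diminished 5th → A. New chord: A major seventh sharp eleven.
Root: A
Major 3rd (3rd): C#
Perfect 5th (5th): E
Major 7th (7th): G#
Augmented 11th (11th): D#

A, C#, E, G#, D#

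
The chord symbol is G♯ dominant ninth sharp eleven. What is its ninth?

A-sharp

G♯ dominant ninth sharp eleven is built on G-sharp; its 9th is a major 9th above the root.
A second above G uses the letter A, and the major 9th above G-sharp is A-sharp.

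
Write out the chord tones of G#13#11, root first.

G#13#11 is a dominant thirteenth sharp eleven built on G♯.
- root: G♯
- major 3rd: B♯
- perfect 5th: D♯
- minor 7th: F♯
- major 9th: A♯
- augmented 11th: C𝄪
- major 13th: E♯

G♯, B♯, D♯, F♯, A♯, C𝄪, E♯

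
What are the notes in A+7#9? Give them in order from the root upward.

A – C# – E# – G – B#

A+7#9 is a dominant seventh sharp nine sharp five built on A.
Root: A
Major 3rd (3rd): C#
Augmented 5th (5th): E#
Minor 7th (7th): G
Augmented 9th (9th): B#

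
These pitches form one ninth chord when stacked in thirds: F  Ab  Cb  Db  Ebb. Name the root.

Db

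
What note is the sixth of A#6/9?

Root of A#6/9 = A#. The 6th is a major 6th: A# up a major 6th → F##.

F##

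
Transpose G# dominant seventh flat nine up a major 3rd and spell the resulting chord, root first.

A major 3rd up from G# is B#, so the new chord is B# dominant seventh flat nine.
root → B#
3rd (major 3rd) → D##
5th (perfect 5th) → F##
7th (minor 7th) → A#
9th (minor 9th) → C#

B# D## F## A# C#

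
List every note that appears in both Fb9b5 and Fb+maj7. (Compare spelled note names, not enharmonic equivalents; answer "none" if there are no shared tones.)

Fb – Ab

Fb9b5: Fb Ab Cbb Ebb Gb
Fb+maj7: Fb Ab C Eb
Common to both → Fb, Ab.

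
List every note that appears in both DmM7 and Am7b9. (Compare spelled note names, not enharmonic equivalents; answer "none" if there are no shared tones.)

DmM7: D F A C♯
Am7b9: A C E G B♭
Common to both → A.

A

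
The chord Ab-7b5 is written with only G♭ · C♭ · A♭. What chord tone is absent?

The full Ab-7b5 chord is A♭, C♭, E𝄫, G♭.
Comparing with the voicing, the diminished 5th (5th) — E𝄫 — is absent.

E𝄫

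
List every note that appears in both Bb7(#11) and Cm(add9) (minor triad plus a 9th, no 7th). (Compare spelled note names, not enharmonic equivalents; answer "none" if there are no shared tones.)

Bb7(#11) = Bb, D, F, Ab, E.
Cm(add9) = C, Eb, G, D.
Shared: D.

D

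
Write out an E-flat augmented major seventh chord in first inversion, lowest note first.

In root position, E-flat augmented major seventh is Eb–G–B–D.
First inversion puts the third (G) in the bass.

G – B – D – Eb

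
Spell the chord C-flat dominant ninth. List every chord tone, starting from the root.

C♭  E♭  G♭  B𝄫  D♭

Root C♭, quality dominant ninth:
Root: C♭
Major 3rd (3rd): E♭
Perfect 5th (5th): G♭
Minor 7th (7th): B𝄫
Major 9th (9th): D♭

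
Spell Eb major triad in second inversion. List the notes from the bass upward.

B♭, E♭, G

In root position, Eb major triad is E♭–G–B♭.
Second inversion puts the fifth (B♭) in the bass.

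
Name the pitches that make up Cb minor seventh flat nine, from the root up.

Cb minor seventh flat nine is a minor seventh flat nine built on C-flat.
Root: C-flat
Minor 3rd (3rd): E-double-flat
Perfect 5th (5th): G-flat
Minor 7th (7th): B-double-flat
Minor 9th (9th): D-double-flat

C-flat – E-double-flat – G-flat – B-double-flat – D-double-flat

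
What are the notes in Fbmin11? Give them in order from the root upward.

Fb, Abb, Cb, Ebb, Gb, Bbb

Fbmin11: minor eleventh on Fb.
Fb — root
Abb — minor 3rd
Cb — perfect 5th
Ebb — minor 7th
Gb — major 9th
Bbb — perfect 11th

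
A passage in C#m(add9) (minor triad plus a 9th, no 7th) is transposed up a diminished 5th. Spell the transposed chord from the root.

C# up a diminished 5th → G. New chord: G minor added-ninth.
root → G
3rd (minor 3rd) → Bb
5th (perfect 5th) → D
9th (major 9th) → A

G, Bb, D, A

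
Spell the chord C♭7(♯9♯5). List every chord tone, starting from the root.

Root C♭, quality dominant seventh sharp nine sharp five:
- root: C♭
- major 3rd: E♭
- augmented 5th: G
- minor 7th: B𝄫
- augmented 9th: D

C♭ E♭ G B𝄫 D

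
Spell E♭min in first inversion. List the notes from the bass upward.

In root position, E♭min is Eb–Gb–Bb.
First inversion puts the third (Gb) in the bass.

Gb Bb Eb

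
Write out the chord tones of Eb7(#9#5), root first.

Eb – G – B – Db – F#

Eb7(#9#5) is a dominant seventh sharp nine sharp five built on Eb.
Root: Eb
Major 3rd (3rd): G
Augmented 5th (5th): B
Minor 7th (7th): Db
Augmented 9th (9th): F#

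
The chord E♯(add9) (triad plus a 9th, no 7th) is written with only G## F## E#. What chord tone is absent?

E♯(add9) = E#, G##, B#, F##. The voicing lacks the 5th (perfect 5th), B#.

B#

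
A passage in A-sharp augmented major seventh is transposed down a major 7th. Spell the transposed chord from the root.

B, D-sharp, F-double-sharp, A-sharp

Transposed root: A-sharp → B (major 7th down). So we spell B augmented major seventh:
Root: B
Major 3rd (3rd): D-sharp
Augmented 5th (5th): F-double-sharp
Major 7th (7th): A-sharp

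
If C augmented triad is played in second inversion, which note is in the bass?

G♯

C augmented triad = C–E–G♯. Second inversion → fifth in the bass = G♯.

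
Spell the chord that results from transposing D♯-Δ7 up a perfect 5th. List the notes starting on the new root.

Transposed root: D♯ → A♯ (perfect 5th up). So we spell A♯ minor-major seventh:
- root: A♯
- minor 3rd: C♯
- perfect 5th: E♯
- major 7th: G𝄪

A♯ C♯ E♯ G𝄪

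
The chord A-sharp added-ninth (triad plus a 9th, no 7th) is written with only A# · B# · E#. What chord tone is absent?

The full A-sharp added-ninth chord is A#, C##, E#, B#.
Comparing with the voicing, the major 3rd (3rd) — C## — is absent.

C##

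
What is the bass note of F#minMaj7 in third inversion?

F#minMaj7 in root position is F#–A–C#–E#.
Third inversion places the seventh in the bass, which is E#.

E#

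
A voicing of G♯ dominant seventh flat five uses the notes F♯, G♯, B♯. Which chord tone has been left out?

The full G♯ dominant seventh flat five chord is G♯, B♯, D, F♯.
Comparing with the voicing, the diminished 5th (5th) — D — is absent.

D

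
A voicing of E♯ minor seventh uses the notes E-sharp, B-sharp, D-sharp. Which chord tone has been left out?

The full E♯ minor seventh chord is E-sharp, G-sharp, B-sharp, D-sharp.
Comparing with the voicing, the minor 3rd (3rd) — G-sharp — is absent.

G-sharp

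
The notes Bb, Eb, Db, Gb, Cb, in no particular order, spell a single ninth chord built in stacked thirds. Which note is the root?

Arranged so that each adjacent pair is a third by letter name: Cb – Eb – Gb – Bb – Db.
The bottom of that stack, Cb, is the root (this is Cb major ninth).

Cb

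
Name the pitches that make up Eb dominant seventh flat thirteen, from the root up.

E♭ G B♭ D♭ C♭

Eb dominant seventh flat thirteen is a dominant seventh flat thirteen built on E♭.
root → E♭
3rd (major 3rd) → G
5th (perfect 5th) → B♭
7th (minor 7th) → D♭
13th (minor 13th) → C♭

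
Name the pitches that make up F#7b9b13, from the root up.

F#7b9b13: dominant seventh flat nine flat thirteen on F#.
root → F#
3rd (major 3rd) → A#
5th (perfect 5th) → C#
7th (minor 7th) → E
9th (minor 9th) → G
13th (minor 13th) → D

F#  A#  C#  E  G  D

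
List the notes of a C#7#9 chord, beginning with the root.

C#7#9: dominant seventh sharp nine on C#.
root → C#
3rd (major 3rd) → E#
5th (perfect 5th) → G#
7th (minor 7th) → B
9th (augmented 9th) → D##

C#, E#, G#, B, D##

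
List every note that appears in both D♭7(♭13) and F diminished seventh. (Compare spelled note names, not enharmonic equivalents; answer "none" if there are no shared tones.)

F  Ab  Cb

D♭7(♭13): Db F Ab Cb Bbb
F diminished seventh: F Ab Cb Ebb
Common to both → F, Ab, Cb.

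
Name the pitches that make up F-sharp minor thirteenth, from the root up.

F-sharp minor thirteenth is a minor thirteenth built on F-sharp.
root → F-sharp
3rd (minor 3rd) → A
5th (perfect 5th) → C-sharp
7th (minor 7th) → E
9th (major 9th) → G-sharp
11th (perfect 11th) → B
13th (major 13th) → D-sharp

F-sharp A C-sharp E G-sharp B D-sharp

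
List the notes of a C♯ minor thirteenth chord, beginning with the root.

C-sharp, E, G-sharp, B, D-sharp, F-sharp, A-sharp

C♯ minor thirteenth is a minor thirteenth built on C-sharp.
root → C-sharp
3rd (minor 3rd) → E
5th (perfect 5th) → G-sharp
7th (minor 7th) → B
9th (major 9th) → D-sharp
11th (perfect 11th) → F-sharp
13th (major 13th) → A-sharp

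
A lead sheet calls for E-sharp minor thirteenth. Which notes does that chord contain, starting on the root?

Root E#, quality minor thirteenth:
E# — root
G# — minor 3rd
B# — perfect 5th
D# — minor 7th
F## — major 9th
A# — perfect 11th
C## — major 13th

E#, G#, B#, D#, F##, A#, C##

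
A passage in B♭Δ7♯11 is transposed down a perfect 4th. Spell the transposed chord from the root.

Transposed root: Bb → F (perfect 4th down). So we spell F major seventh sharp eleven:
Root: F
Major 3rd (3rd): A
Perfect 5th (5th): C
Major 7th (7th): E
Augmented 11th (11th): B

F  A  C  E  B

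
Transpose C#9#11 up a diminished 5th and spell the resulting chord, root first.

A diminished 5th up from C# is G, so the new chord is G dominant ninth sharp eleven.
- root: G
- major 3rd: B
- perfect 5th: D
- minor 7th: F
- major 9th: A
- augmented 11th: C#

G, B, D, F, A, C#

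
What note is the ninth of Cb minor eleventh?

Root of Cb minor eleventh = C-flat. The 9th is a major 9th: C-flat up a major 9th → D-flat.

D-flat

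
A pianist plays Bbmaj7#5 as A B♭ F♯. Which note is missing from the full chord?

D

The full Bbmaj7#5 chord is B♭, D, F♯, A.
Comparing with the voicing, the major 3rd (3rd) — D — is absent.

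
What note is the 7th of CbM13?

Root of CbM13 = Cb. The 7th is a major 7th: Cb up a major 7th → Bb.

Bb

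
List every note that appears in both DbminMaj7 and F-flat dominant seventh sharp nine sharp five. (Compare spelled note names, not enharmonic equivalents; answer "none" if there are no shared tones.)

Fb – Ab – C

DbminMaj7: Db Fb Ab C
F-flat dominant seventh sharp nine sharp five: Fb Ab C Ebb G
Common to both → Fb, Ab, C.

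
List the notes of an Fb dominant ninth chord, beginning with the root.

Root Fb, quality dominant ninth:
Root: Fb
Major 3rd (3rd): Ab
Perfect 5th (5th): Cb
Minor 7th (7th): Ebb
Major 9th (9th): Gb

Fb – Ab – Cb – Ebb – Gb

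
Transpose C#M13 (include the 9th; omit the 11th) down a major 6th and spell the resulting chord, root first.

Transposed root: C# → E (major 6th down). So we spell E major thirteenth:
- root: E
- major 3rd: G#
- perfect 5th: B
- major 7th: D#
- major 9th: F#
- major 13th: C#

E, G#, B, D#, F#, C#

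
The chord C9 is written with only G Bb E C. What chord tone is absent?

D

C9 = C, E, G, Bb, D. The voicing lacks the 9th (major 9th), D.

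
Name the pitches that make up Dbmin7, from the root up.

Dbmin7 is a minor seventh built on Db.
root → Db
3rd (minor 3rd) → Fb
5th (perfect 5th) → Ab
7th (minor 7th) → Cb

Db, Fb, Ab, Cb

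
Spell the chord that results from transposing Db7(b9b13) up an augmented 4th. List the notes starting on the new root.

An augmented 4th up from Db is G, so the new chord is G dominant seventh flat nine flat thirteen.
G — root
B — major 3rd
D — perfect 5th
F — minor 7th
Ab — minor 9th
Eb — minor 13th

G, B, D, F, Ab, Eb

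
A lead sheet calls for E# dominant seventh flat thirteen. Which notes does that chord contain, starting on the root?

E-sharp  G-double-sharp  B-sharp  D-sharp  C-sharp

E# dominant seventh flat thirteen: dominant seventh flat thirteen on E-sharp.
E-sharp — root
G-double-sharp — major 3rd
B-sharp — perfect 5th
D-sharp — minor 7th
C-sharp — minor 13th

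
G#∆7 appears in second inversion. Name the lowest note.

G#∆7 in root position is G#–B#–D#–F##.
Second inversion places the fifth in the bass, which is D#.

D#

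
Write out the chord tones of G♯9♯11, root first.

G♯, B♯, D♯, F♯, A♯, C𝄪

G♯9♯11: dominant ninth sharp eleven on G♯.
root → G♯
3rd (major 3rd) → B♯
5th (perfect 5th) → D♯
7th (minor 7th) → F♯
9th (major 9th) → A♯
11th (augmented 11th) → C𝄪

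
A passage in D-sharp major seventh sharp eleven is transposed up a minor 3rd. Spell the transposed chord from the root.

F-sharp A-sharp C-sharp E-sharp B-sharp

D-sharp up a minor 3rd → F-sharp. New chord: F-sharp major seventh sharp eleven.
root → F-sharp
3rd (major 3rd) → A-sharp
5th (perfect 5th) → C-sharp
7th (major 7th) → E-sharp
11th (augmented 11th) → B-sharp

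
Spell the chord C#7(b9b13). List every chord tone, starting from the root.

Root C#, quality dominant seventh flat nine flat thirteen:
- root: C#
- major 3rd: E#
- perfect 5th: G#
- minor 7th: B
- minor 9th: D
- minor 13th: A

C# E# G# B D A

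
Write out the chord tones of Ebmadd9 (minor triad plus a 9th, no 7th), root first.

Eb, Gb, Bb, F

Root Eb, quality minor added-ninth:
root → Eb
3rd (minor 3rd) → Gb
5th (perfect 5th) → Bb
9th (major 9th) → F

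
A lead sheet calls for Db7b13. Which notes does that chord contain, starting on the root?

Db7b13: dominant seventh flat thirteen on Db.
root → Db
3rd (major 3rd) → F
5th (perfect 5th) → Ab
7th (minor 7th) → Cb
13th (minor 13th) → Bbb

Db – F – Ab – Cb – Bbb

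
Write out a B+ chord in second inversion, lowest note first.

F##, B, D#

In root position, B+ is B–D#–F##.
Second inversion puts the fifth (F##) in the bass.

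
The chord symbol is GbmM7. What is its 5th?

Db

GbmM7 is built on Gb; its 5th is a perfect 5th above the root.
A fifth above G uses the letter D, and the perfect 5th above Gb is Db.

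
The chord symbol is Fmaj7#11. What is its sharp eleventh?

B

Root of Fmaj7#11 = F. The 11th is an augmented 11th: F up an augmented 11th → B.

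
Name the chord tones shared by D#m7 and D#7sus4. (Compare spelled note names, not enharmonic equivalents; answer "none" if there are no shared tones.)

D#, A#, C#

D#m7: D# F# A# C#
D#7sus4: D# G# A# C#
Common to both → D#, A#, C#.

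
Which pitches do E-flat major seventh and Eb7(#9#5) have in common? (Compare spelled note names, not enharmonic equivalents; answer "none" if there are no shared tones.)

E-flat major seventh = Eb, G, Bb, D.
Eb7(#9#5) = Eb, G, B, Db, F#.
Shared: Eb, G.

Eb  G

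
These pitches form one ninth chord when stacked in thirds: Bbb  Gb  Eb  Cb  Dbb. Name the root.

Stacking in thirds gives Cb – Eb – Gb – Bbb – Dbb, so Cb is the root — Cb dominant seventh flat nine.

Cb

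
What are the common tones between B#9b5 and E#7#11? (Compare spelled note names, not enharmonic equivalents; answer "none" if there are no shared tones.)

B♯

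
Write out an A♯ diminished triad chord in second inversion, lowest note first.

A♯ diminished triad = A♯–C♯–E; second inversion → fifth (E) lowest.

E, A♯, C♯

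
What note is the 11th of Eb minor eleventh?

Eb minor eleventh is built on E-flat; its 11th is a perfect 11th above the root.
A fourth above E uses the letter A, and the perfect 11th above E-flat is A-flat.

A-flat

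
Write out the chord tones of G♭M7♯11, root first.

G♭ B♭ D♭ F C

G♭M7♯11: major seventh sharp eleven on G♭.
- root: G♭
- major 3rd: B♭
- perfect 5th: D♭
- major 7th: F
- augmented 11th: C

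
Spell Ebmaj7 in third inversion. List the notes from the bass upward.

Ebmaj7 = Eb–G–Bb–D; third inversion → seventh (D) lowest.

D  Eb  G  Bb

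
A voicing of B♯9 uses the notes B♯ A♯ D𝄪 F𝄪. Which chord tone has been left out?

C𝄪

The full B♯9 chord is B♯, D𝄪, F𝄪, A♯, C𝄪.
Comparing with the voicing, the major 9th (9th) — C𝄪 — is absent.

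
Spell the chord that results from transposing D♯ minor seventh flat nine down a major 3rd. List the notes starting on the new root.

B D F# A C

Transposed root: D# → B (major 3rd down). So we spell B minor seventh flat nine:
root → B
3rd (minor 3rd) → D
5th (perfect 5th) → F#
7th (minor 7th) → A
9th (minor 9th) → C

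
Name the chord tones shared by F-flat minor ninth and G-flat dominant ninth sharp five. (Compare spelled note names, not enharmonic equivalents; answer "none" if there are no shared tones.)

F-flat G-flat

F-flat minor ninth: F-flat A-double-flat C-flat E-double-flat G-flat
G-flat dominant ninth sharp five: G-flat B-flat D F-flat A-flat
Common to both → F-flat, G-flat.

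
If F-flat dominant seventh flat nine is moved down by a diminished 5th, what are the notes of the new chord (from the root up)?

B-flat  D  F  A-flat  C-flat

Transposed root: F-flat → B-flat (diminished 5th down). So we spell B-flat dominant seventh flat nine:
root → B-flat
3rd (major 3rd) → D
5th (perfect 5th) → F
7th (minor 7th) → A-flat
9th (minor 9th) → C-flat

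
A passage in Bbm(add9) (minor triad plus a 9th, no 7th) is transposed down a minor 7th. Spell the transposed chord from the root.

Transposed root: Bb → C (minor 7th down). So we spell C minor added-ninth:
Root: C
Minor 3rd (3rd): Eb
Perfect 5th (5th): G
Major 9th (9th): D

C, Eb, G, D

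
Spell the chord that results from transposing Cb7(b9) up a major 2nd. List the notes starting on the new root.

A major 2nd up from Cb is Db, so the new chord is Db dominant seventh flat nine.
Db — root
F — major 3rd
Ab — perfect 5th
Cb — minor 7th
Ebb — minor 9th

Db – F – Ab – Cb – Ebb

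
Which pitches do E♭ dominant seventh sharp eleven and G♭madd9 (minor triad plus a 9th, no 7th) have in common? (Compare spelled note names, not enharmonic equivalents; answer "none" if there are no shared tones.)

Db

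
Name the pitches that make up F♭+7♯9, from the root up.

Fb  Ab  C  Ebb  G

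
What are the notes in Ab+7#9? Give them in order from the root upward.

Ab  C  E  Gb  B

Ab+7#9 is a dominant seventh sharp nine sharp five built on Ab.
Root: Ab
Major 3rd (3rd): C
Augmented 5th (5th): E
Minor 7th (7th): Gb
Augmented 9th (9th): B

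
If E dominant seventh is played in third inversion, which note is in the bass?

E dominant seventh in root position is E–G#–B–D.
Third inversion places the seventh in the bass, which is D.

D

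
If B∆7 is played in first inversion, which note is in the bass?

B∆7 = B–D#–F#–A#. First inversion → third in the bass = D#.

D#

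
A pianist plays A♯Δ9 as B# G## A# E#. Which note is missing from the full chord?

A♯Δ9 = A#, C##, E#, G##, B#. The voicing lacks the 3rd (major 3rd), C##.

C##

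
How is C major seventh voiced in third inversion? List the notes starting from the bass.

B – C – E – G

C major seventh = C–E–G–B; third inversion → seventh (B) lowest.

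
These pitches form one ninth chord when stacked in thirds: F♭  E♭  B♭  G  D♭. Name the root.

E♭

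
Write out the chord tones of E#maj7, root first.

E#maj7: major seventh on E#.
root → E#
3rd (major 3rd) → G##
5th (perfect 5th) → B#
7th (major 7th) → D##

E# G## B# D##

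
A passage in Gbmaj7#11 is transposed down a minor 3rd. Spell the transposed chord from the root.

Gb down a minor 3rd → Eb. New chord: Eb major seventh sharp eleven.
root → Eb
3rd (major 3rd) → G
5th (perfect 5th) → Bb
7th (major 7th) → D
11th (augmented 11th) → A

Eb G Bb D A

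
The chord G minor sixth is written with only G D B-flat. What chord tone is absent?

E

The full G minor sixth chord is G, B-flat, D, E.
Comparing with the voicing, the major 6th (6th) — E — is absent.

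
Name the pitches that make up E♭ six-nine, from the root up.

E-flat, G, B-flat, C, F

E♭ six-nine is a six-nine built on E-flat.
root → E-flat
3rd (major 3rd) → G
5th (perfect 5th) → B-flat
6th (major 6th) → C
9th (major 9th) → F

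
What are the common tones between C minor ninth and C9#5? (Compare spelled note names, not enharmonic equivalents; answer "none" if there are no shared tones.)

C minor ninth = C, Eb, G, Bb, D.
C9#5 = C, E, G#, Bb, D.
Shared: C, Bb, D.

C – Bb – D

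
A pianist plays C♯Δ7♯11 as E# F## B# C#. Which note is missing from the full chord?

G#

The full C♯Δ7♯11 chord is C#, E#, G#, B#, F##.
Comparing with the voicing, the perfect 5th (5th) — G# — is absent.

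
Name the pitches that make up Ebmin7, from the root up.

E♭ G♭ B♭ D♭

Ebmin7: minor seventh on E♭.
E♭ — root
G♭ — minor 3rd
B♭ — perfect 5th
D♭ — minor 7th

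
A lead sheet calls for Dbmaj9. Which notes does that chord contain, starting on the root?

Dbmaj9: major ninth on Db.
Root: Db
Major 3rd (3rd): F
Perfect 5th (5th): Ab
Major 7th (7th): C
Major 9th (9th): Eb

Db F Ab C Eb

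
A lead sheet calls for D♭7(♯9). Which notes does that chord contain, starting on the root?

D♭7(♯9) is a dominant seventh sharp nine built on Db.
root → Db
3rd (major 3rd) → F
5th (perfect 5th) → Ab
7th (minor 7th) → Cb
9th (augmented 9th) → E

Db F Ab Cb E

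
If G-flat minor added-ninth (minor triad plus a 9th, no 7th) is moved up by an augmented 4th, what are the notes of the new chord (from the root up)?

Transposed root: G-flat → C (augmented 4th up). So we spell C minor added-ninth:
C — root
E-flat — minor 3rd
G — perfect 5th
D — major 9th

C, E-flat, G, D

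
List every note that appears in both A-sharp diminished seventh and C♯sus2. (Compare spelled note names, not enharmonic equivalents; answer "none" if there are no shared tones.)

A-sharp diminished seventh = A♯, C♯, E, G.
C♯sus2 = C♯, D♯, G♯.
Shared: C♯.

C♯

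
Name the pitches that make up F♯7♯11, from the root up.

F# – A# – C# – E – B#

F♯7♯11: dominant seventh sharp eleven on F#.
- root: F#
- major 3rd: A#
- perfect 5th: C#
- minor 7th: E
- augmented 11th: B#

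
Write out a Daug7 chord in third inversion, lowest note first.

C  D  F#  A#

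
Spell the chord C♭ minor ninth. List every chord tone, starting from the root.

C♭, E𝄫, G♭, B𝄫, D♭

Root C♭, quality minor ninth:
C♭ — root
E𝄫 — minor 3rd
G♭ — perfect 5th
B𝄫 — minor 7th
D♭ — major 9th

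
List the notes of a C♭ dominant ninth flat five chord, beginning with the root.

C-flat  E-flat  G-double-flat  B-double-flat  D-flat

C♭ dominant ninth flat five: dominant ninth flat five on C-flat.
Root: C-flat
Major 3rd (3rd): E-flat
Diminished 5th (5th): G-double-flat
Minor 7th (7th): B-double-flat
Major 9th (9th): D-flat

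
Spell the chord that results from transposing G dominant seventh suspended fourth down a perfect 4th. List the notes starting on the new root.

G down a perfect 4th → D. New chord: D dominant seventh suspended fourth.
- root: D
- perfect 4th: G
- perfect 5th: A
- minor 7th: C

D  G  A  C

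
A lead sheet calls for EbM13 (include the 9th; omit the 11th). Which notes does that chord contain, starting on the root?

EbM13: major thirteenth on Eb.
Root: Eb
Major 3rd (3rd): G
Perfect 5th (5th): Bb
Major 7th (7th): D
Major 9th (9th): F
Major 13th (13th): C

Eb – G – Bb – D – F – C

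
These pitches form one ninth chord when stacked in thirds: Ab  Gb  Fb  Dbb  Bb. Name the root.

Stacking in thirds gives Gb – Bb – Dbb – Fb – Ab, so Gb is the root — Gb dominant ninth flat five.

Gb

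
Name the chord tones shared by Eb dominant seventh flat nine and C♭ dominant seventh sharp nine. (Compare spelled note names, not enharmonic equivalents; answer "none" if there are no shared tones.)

E-flat

Eb dominant seventh flat nine: E-flat G B-flat D-flat F-flat
C♭ dominant seventh sharp nine: C-flat E-flat G-flat B-double-flat D
Common to both → E-flat.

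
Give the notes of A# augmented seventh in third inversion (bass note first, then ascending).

G-sharp A-sharp C-double-sharp E-double-sharp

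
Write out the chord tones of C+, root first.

Root C, quality augmented triad:
- root: C
- major 3rd: E
- augmented 5th: G#

C, E, G#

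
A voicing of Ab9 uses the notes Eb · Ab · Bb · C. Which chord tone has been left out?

Gb

Ab9 = Ab, C, Eb, Gb, Bb. The voicing lacks the 7th (minor 7th), Gb.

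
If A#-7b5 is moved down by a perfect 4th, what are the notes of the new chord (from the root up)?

E#  G#  B  D#

Transposed root: A# → E# (perfect 4th down). So we spell E# half-diminished seventh:
E# — root
G# — minor 3rd
B — diminished 5th
D# — minor 7th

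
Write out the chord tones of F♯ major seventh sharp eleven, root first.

F♯, A♯, C♯, E♯, B♯

F♯ major seventh sharp eleven is a major seventh sharp eleven built on F♯.
root → F♯
3rd (major 3rd) → A♯
5th (perfect 5th) → C♯
7th (major 7th) → E♯
11th (augmented 11th) → B♯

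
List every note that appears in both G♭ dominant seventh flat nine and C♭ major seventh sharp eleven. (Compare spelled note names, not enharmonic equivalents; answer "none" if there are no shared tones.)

G♭ dominant seventh flat nine: G-flat B-flat D-flat F-flat A-double-flat
C♭ major seventh sharp eleven: C-flat E-flat G-flat B-flat F
Common to both → G-flat, B-flat.

G-flat, B-flat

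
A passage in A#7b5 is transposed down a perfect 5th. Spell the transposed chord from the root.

D#, F##, A, C#

Transposed root: A# → D# (perfect 5th down). So we spell D# dominant seventh flat five:
Root: D#
Major 3rd (3rd): F##
Diminished 5th (5th): A
Minor 7th (7th): C#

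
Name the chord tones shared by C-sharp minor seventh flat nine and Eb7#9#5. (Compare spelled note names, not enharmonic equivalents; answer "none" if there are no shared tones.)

B

C-sharp minor seventh flat nine = C#, E, G#, B, D.
Eb7#9#5 = Eb, G, B, Db, F#.
Shared: B.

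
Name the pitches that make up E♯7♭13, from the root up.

Root E♯, quality dominant seventh flat thirteen:
Root: E♯
Major 3rd (3rd): G𝄪
Perfect 5th (5th): B♯
Minor 7th (7th): D♯
Minor 13th (13th): C♯

E♯, G𝄪, B♯, D♯, C♯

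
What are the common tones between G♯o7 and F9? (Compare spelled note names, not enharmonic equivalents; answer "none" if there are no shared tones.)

F

G♯o7 = G#, B, D, F.
F9 = F, A, C, Eb, G.
Shared: F.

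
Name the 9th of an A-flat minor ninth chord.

B-flat

Root of A-flat minor ninth = A-flat. The 9th is a major 9th: A-flat up a major 9th → B-flat.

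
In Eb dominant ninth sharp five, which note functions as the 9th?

Root of Eb dominant ninth sharp five = E-flat. The 9th is a major 9th: E-flat up a major 9th → F.

F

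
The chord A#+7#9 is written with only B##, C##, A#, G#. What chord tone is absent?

E##

The full A#+7#9 chord is A#, C##, E##, G#, B##.
Comparing with the voicing, the augmented 5th (5th) — E## — is absent.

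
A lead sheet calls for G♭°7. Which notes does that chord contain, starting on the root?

G♭°7 is a diminished seventh built on Gb.
- root: Gb
- minor 3rd: Bbb
- diminished 5th: Dbb
- diminished 7th: Fbb

Gb Bbb Dbb Fbb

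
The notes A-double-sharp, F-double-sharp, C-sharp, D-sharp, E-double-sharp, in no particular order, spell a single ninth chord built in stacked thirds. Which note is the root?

Stacking in thirds gives D-sharp – F-double-sharp – A-double-sharp – C-sharp – E-double-sharp, so D-sharp is the root — D-sharp dominant seventh sharp nine sharp five.

D-sharp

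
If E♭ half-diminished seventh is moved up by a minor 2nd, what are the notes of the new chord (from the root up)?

Fb, Abb, Cbb, Ebb

Transposed root: Eb → Fb (minor 2nd up). So we spell Fb half-diminished seventh:
root → Fb
3rd (minor 3rd) → Abb
5th (diminished 5th) → Cbb
7th (minor 7th) → Ebb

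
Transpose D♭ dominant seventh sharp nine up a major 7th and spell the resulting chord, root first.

Db up a major 7th → C. New chord: C dominant seventh sharp nine.
C — root
E — major 3rd
G — perfect 5th
Bb — minor 7th
D# — augmented 9th

C – E – G – Bb – D#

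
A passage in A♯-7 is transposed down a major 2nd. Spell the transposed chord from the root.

A major 2nd down from A♯ is G♯, so the new chord is G♯ minor seventh.
root → G♯
3rd (minor 3rd) → B
5th (perfect 5th) → D♯
7th (minor 7th) → F♯

G♯ B D♯ F♯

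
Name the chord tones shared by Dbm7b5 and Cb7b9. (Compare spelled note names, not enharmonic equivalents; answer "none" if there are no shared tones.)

Cb

Dbm7b5 = Db, Fb, Abb, Cb.
Cb7b9 = Cb, Eb, Gb, Bbb, Dbb.
Shared: Cb.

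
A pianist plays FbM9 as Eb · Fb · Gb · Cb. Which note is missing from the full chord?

The full FbM9 chord is Fb, Ab, Cb, Eb, Gb.
Comparing with the voicing, the major 3rd (3rd) — Ab — is absent.

Ab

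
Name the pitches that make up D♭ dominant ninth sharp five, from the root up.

Db  F  A  Cb  Eb

D♭ dominant ninth sharp five: dominant ninth sharp five on Db.
- root: Db
- major 3rd: F
- augmented 5th: A
- minor 7th: Cb
- major 9th: Eb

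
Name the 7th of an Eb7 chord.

Eb7 is built on Eb; its 7th is a minor 7th above the root.
A seventh above E uses the letter D, and the minor 7th above Eb is Db.

Db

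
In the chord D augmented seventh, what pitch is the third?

F-sharp

Root of D augmented seventh = D. The 3rd is a major 3rd: D up a major 3rd → F-sharp.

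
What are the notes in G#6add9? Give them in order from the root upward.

G#6add9 is a six-nine built on G#.
- root: G#
- major 3rd: B#
- perfect 5th: D#
- major 6th: E#
- major 9th: A#

G# – B# – D# – E# – A#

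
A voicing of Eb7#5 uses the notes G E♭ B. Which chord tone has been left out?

The full Eb7#5 chord is E♭, G, B, D♭.
Comparing with the voicing, the minor 7th (7th) — D♭ — is absent.

D♭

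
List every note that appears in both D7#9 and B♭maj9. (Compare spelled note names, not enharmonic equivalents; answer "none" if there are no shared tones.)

D  A  C

D7#9 = D, F#, A, C, E#.
B♭maj9 = Bb, D, F, A, C.
Shared: D, A, C.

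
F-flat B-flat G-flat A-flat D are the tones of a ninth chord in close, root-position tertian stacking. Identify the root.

Stacking in thirds gives G-flat – B-flat – D – F-flat – A-flat, so G-flat is the root — G-flat dominant ninth sharp five.

G-flat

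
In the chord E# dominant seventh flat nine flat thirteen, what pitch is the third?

G-double-sharp

E# dominant seventh flat nine flat thirteen is built on E-sharp; its 3rd is a major 3rd above the root.
A third above E uses the letter G, and the major 3rd above E-sharp is G-double-sharp.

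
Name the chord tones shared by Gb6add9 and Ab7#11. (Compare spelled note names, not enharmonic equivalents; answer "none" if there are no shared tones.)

Gb6add9 = G♭, B♭, D♭, E♭, A♭.
Ab7#11 = A♭, C, E♭, G♭, D.
Shared: G♭, E♭, A♭.

G♭, E♭, A♭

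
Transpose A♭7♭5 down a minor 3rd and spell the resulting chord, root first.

A minor 3rd down from A♭ is F, so the new chord is F dominant seventh flat five.
- root: F
- major 3rd: A
- diminished 5th: C♭
- minor 7th: E♭

F  A  C♭  E♭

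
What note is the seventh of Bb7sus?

Ab

Bb7sus is built on Bb; its 7th is a minor 7th above the root.
A seventh above B uses the letter A, and the minor 7th above Bb is Ab.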